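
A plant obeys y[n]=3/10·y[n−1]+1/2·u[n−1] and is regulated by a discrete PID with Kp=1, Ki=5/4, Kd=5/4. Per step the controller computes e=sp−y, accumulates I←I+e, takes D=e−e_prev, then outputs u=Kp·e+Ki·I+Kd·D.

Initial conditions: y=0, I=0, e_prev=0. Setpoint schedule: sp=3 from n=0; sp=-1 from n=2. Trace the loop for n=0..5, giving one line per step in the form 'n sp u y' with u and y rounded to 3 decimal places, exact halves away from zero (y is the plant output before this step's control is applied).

0 3 10.500 0.000
1 3 -7.875 5.250
2 -1 8.519 -2.363
3 -1 -14.990 3.551
4 -1 21.644 -6.430
5 -1 -37.674 8.893

(exact arithmetic carried between steps; '≈' marks a value shown rounded to 6 d.p. or computed from one; I and e_prev carry over from the previous line; the table rounds u and y to 3 d.p., halves away from zero)
n=0: y=0, sp=3, e=sp−y=3; I=3, D=e−e_prev=3; u=1·3+5/4·3+5/4·3=10.5; next y=3/10·0+1/2·10.5=5.25
n=1: y=5.25, sp=3, e=sp−y=-2.25; I=0.75, D=e−e_prev=-5.25; u=1·(-2.25)+5/4·0.75+5/4·(-5.25)=-7.875; next y=3/10·5.25+1/2·(-7.875)=-2.3625
n=2: y=-2.3625, sp=-1, e=sp−y=1.3625; I=2.1125, D=e−e_prev=3.6125; u=1·1.3625+5/4·2.1125+5/4·3.6125=8.51875; next y=3/10·(-2.3625)+1/2·8.51875=3.550625
n=3: y=3.550625, sp=-1, e=sp−y=-4.550625; I=-2.438125, D=e−e_prev=-5.913125; u=1·(-4.550625)+5/4·(-2.438125)+5/4·(-5.913125)≈-14.989688; next y=3/10·3.550625+1/2·(-14.989688)≈-6.429656
n=4: y≈-6.429656, sp=-1, e=sp−y≈5.429656; I≈2.991531, D=e−e_prev≈9.980281; u=1·5.429656+5/4·2.991531+5/4·9.980281≈21.644422; next y=3/10·(-6.429656)+1/2·21.644422≈8.893314
n=5: y≈8.893314, sp=-1, e=sp−y≈-9.893314; I≈-6.901783, D=e−e_prev≈-15.322970; u=1·(-9.893314)+5/4·(-6.901783)+5/4·(-15.322970)≈-37.674255; next y=3/10·8.893314+1/2·(-37.674255)≈-16.169134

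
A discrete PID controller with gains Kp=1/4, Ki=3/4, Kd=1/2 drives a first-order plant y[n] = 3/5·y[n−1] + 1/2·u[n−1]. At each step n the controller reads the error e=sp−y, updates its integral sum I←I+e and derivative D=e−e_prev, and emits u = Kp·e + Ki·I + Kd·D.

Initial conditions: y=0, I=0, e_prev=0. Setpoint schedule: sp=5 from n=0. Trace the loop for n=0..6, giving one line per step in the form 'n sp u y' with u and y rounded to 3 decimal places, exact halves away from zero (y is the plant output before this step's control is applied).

0 5 7.500 0.000
1 5 3.125 3.750
2 5 5.844 3.813
3 5 4.670 5.209
4 5 4.835 5.461
5 5 4.265 5.694
6 5 4.079 5.549

(exact arithmetic carried between steps; '≈' marks a value shown rounded to 6 d.p. or computed from one; I and e_prev carry over from the previous line; the table rounds u and y to 3 d.p., halves away from zero)
n=0: y=0, sp=5, e=sp−y=5; I=5, D=e−e_prev=5; u=1/4·5+3/4·5+1/2·5=7.5; next y=3/5·0+1/2·7.5=3.75
n=1: y=3.75, sp=5, e=sp−y=1.25; I=6.25, D=e−e_prev=-3.75; u=1/4·1.25+3/4·6.25+1/2·(-3.75)=3.125; next y=3/5·3.75+1/2·3.125=3.8125
n=2: y=3.8125, sp=5, e=sp−y=1.1875; I=7.4375, D=e−e_prev=-0.0625; u=1/4·1.1875+3/4·7.4375+1/2·(-0.0625)=5.84375; next y=3/5·3.8125+1/2·5.84375=5.209375
n=3: y=5.209375, sp=5, e=sp−y=-0.209375; I=7.228125, D=e−e_prev=-1.396875; u=1/4·(-0.209375)+3/4·7.228125+1/2·(-1.396875)≈4.670313; next y=3/5·5.209375+1/2·4.670313≈5.460781
n=4: y≈5.460781, sp=5, e=sp−y≈-0.460781; I≈6.767344, D=e−e_prev≈-0.251406; u=1/4·(-0.460781)+3/4·6.767344+1/2·(-0.251406)≈4.834609; next y=3/5·5.460781+1/2·4.834609≈5.693773
n=5: y≈5.693773, sp=5, e=sp−y≈-0.693773; I≈6.073570, D=e−e_prev≈-0.232992; u=1/4·(-0.693773)+3/4·6.073570+1/2·(-0.232992)≈4.265238; next y=3/5·5.693773+1/2·4.265238≈5.548883
n=6: y≈5.548883, sp=5, e=sp−y≈-0.548883; I≈5.524687, D=e−e_prev≈0.144890; u=1/4·(-0.548883)+3/4·5.524687+1/2·0.144890≈4.078740; next y=3/5·5.548883+1/2·4.078740≈5.368700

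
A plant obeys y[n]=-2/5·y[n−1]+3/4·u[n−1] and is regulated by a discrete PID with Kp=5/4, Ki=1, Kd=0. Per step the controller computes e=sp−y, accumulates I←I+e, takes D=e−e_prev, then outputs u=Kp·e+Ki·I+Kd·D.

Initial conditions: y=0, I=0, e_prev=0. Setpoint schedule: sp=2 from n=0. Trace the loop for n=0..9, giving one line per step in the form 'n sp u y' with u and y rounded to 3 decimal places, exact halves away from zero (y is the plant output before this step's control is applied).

0 2 4.500 0.000
1 2 -1.094 3.375
2 2 10.008 -2.170
3 2 -9.547 8.374
4 2 26.568 -10.510
5 2 -38.862 24.130
6 2 80.597 -38.798
7 2 -136.827 75.967
8 2 259.398 -133.007
9 2 -462.301 247.751

(exact arithmetic carried between steps; '≈' marks a value shown rounded to 6 d.p. or computed from one; I and e_prev carry over from the previous line; the table rounds u and y to 3 d.p., halves away from zero)
n=0: y=0, sp=2, e=sp−y=2; I=2, D=e−e_prev=2; u=5/4·2+1·2+0·2=4.5; next y=-2/5·0+3/4·4.5=3.375
n=1: y=3.375, sp=2, e=sp−y=-1.375; I=0.625, D=e−e_prev=-3.375; u=5/4·(-1.375)+1·0.625+0·(-3.375)=-1.09375; next y=-2/5·3.375+3/4·(-1.09375)≈-2.170313
n=2: y≈-2.170313, sp=2, e=sp−y≈4.170313; I≈4.795313, D=e−e_prev≈5.545313; u=5/4·4.170313+1·4.795313+0·5.545313≈10.008203; next y=-2/5·(-2.170313)+3/4·10.008203≈8.374277
n=3: y≈8.374277, sp=2, e=sp−y≈-6.374277; I≈-1.578965, D=e−e_prev≈-10.544590; u=5/4·(-6.374277)+1·(-1.578965)+0·(-10.544590)≈-9.546812; next y=-2/5·8.374277+3/4·(-9.546812)≈-10.509820
n=4: y≈-10.509820, sp=2, e=sp−y≈12.509820; I≈10.930855, D=e−e_prev≈18.884097; u=5/4·12.509820+1·10.930855+0·18.884097≈26.568129; next y=-2/5·(-10.509820)+3/4·26.568129≈24.130025
n=5: y≈24.130025, sp=2, e=sp−y≈-22.130025; I≈-11.199170, D=e−e_prev≈-34.639844; u=5/4·(-22.130025)+1·(-11.199170)+0·(-34.639844)≈-38.861701; next y=-2/5·24.130025+3/4·(-38.861701)≈-38.798286
n=6: y≈-38.798286, sp=2, e=sp−y≈40.798286; I≈29.599116, D=e−e_prev≈62.928310; u=5/4·40.798286+1·29.599116+0·62.928310≈80.596973; next y=-2/5·(-38.798286)+3/4·80.596973≈75.967044
n=7: y≈75.967044, sp=2, e=sp−y≈-73.967044; I≈-44.367928, D=e−e_prev≈-114.765329; u=5/4·(-73.967044)+1·(-44.367928)+0·(-114.765329)≈-136.826733; next y=-2/5·75.967044+3/4·(-136.826733)≈-133.006867
n=8: y≈-133.006867, sp=2, e=sp−y≈135.006867; I≈90.638939, D=e−e_prev≈208.973911; u=5/4·135.006867+1·90.638939+0·208.973911≈259.397523; next y=-2/5·(-133.006867)+3/4·259.397523≈247.750889
n=9: y≈247.750889, sp=2, e=sp−y≈-245.750889; I≈-155.111950, D=e−e_prev≈-380.757756; u=5/4·(-245.750889)+1·(-155.111950)+0·(-380.757756)≈-462.300561; next y=-2/5·247.750889+3/4·(-462.300561)≈-445.825776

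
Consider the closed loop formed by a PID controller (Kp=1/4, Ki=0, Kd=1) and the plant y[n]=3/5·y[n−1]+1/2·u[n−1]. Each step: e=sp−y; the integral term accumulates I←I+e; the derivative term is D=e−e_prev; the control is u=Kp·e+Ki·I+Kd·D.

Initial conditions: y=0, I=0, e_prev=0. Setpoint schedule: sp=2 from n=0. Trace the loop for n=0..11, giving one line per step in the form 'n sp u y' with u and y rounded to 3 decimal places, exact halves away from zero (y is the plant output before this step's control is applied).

(exact arithmetic carried between steps; '≈' marks a value shown rounded to 6 d.p. or computed from one; I and e_prev carry over from the previous line; the table rounds u and y to 3 d.p., halves away from zero)
n=0: y=0, sp=2, e=sp−y=2; I=2, D=e−e_prev=2; u=1/4·2+0·2+1·2=2.5; next y=3/5·0+1/2·2.5=1.25
n=1: y=1.25, sp=2, e=sp−y=0.75; I=2.75, D=e−e_prev=-1.25; u=1/4·0.75+0·2.75+1·(-1.25)=-1.0625; next y=3/5·1.25+1/2·(-1.0625)=0.21875
n=2: y=0.21875, sp=2, e=sp−y=1.78125; I=4.53125, D=e−e_prev=1.03125; u=1/4·1.78125+0·4.53125+1·1.03125≈1.476563; next y=3/5·0.21875+1/2·1.476563≈0.869531
n=3: y≈0.869531, sp=2, e=sp−y≈1.130469; I≈5.661719, D=e−e_prev≈-0.650781; u=1/4·1.130469+0·5.661719+1·(-0.650781)≈-0.368164; next y=3/5·0.869531+1/2·(-0.368164)≈0.337637
n=4: y≈0.337637, sp=2, e=sp−y≈1.662363; I≈7.324082, D=e−e_prev≈0.531895; u=1/4·1.662363+0·7.324082+1·0.531895≈0.947485; next y=3/5·0.337637+1/2·0.947485≈0.676325
n=5: y≈0.676325, sp=2, e=sp−y≈1.323675; I≈8.647757, D=e−e_prev≈-0.338688; u=1/4·1.323675+0·8.647757+1·(-0.338688)≈-0.007769; next y=3/5·0.676325+1/2·(-0.007769)≈0.401910
n=6: y≈0.401910, sp=2, e=sp−y≈1.598090; I≈10.245847, D=e−e_prev≈0.274414; u=1/4·1.598090+0·10.245847+1·0.274414≈0.673937; next y=3/5·0.401910+1/2·0.673937≈0.578115
n=7: y≈0.578115, sp=2, e=sp−y≈1.421885; I≈11.667732, D=e−e_prev≈-0.176204; u=1/4·1.421885+0·11.667732+1·(-0.176204)≈0.179267; next y=3/5·0.578115+1/2·0.179267≈0.436502
n=8: y≈0.436502, sp=2, e=sp−y≈1.563498; I≈13.231230, D=e−e_prev≈0.141612; u=1/4·1.563498+0·13.231230+1·0.141612≈0.532487; next y=3/5·0.436502+1/2·0.532487≈0.528145
n=9: y≈0.528145, sp=2, e=sp−y≈1.471855; I≈14.703085, D=e−e_prev≈-0.091642; u=1/4·1.471855+0·14.703085+1·(-0.091642)≈0.276321; next y=3/5·0.528145+1/2·0.276321≈0.455048
n=10: y≈0.455048, sp=2, e=sp−y≈1.544952; I≈16.248038, D=e−e_prev≈0.073097; u=1/4·1.544952+0·16.248038+1·0.073097≈0.459335; next y=3/5·0.455048+1/2·0.459335≈0.502696
n=11: y≈0.502696, sp=2, e=sp−y≈1.497304; I≈17.745342, D=e−e_prev≈-0.047649; u=1/4·1.497304+0·17.745342+1·(-0.047649)≈0.326677; next y=3/5·0.502696+1/2·0.326677≈0.464956

0 2 2.500 0.000
1 2 -1.063 1.250
2 2 1.477 0.219
3 2 -0.368 0.870
4 2 0.947 0.338
5 2 -0.008 0.676
6 2 0.674 0.402
7 2 0.179 0.578
8 2 0.532 0.437
9 2 0.276 0.528
10 2 0.459 0.455
11 2 0.327 0.503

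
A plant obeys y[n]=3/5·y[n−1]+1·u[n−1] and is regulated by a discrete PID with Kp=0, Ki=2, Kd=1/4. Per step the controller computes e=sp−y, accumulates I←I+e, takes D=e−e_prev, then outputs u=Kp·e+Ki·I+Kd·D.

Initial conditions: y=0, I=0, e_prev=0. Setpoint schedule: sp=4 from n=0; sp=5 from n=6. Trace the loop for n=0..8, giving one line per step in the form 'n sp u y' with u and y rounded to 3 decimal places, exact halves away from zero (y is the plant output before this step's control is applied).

(exact arithmetic carried between steps; '≈' marks a value shown rounded to 6 d.p. or computed from one; I and e_prev carry over from the previous line; the table rounds u and y to 3 d.p., halves away from zero)
n=0: y=0, sp=4, e=sp−y=4; I=4, D=e−e_prev=4; u=0·4+2·4+1/4·4=9; next y=3/5·0+1·9=9
n=1: y=9, sp=4, e=sp−y=-5; I=-1, D=e−e_prev=-9; u=0·(-5)+2·(-1)+1/4·(-9)=-4.25; next y=3/5·9+1·(-4.25)=1.15
n=2: y=1.15, sp=4, e=sp−y=2.85; I=1.85, D=e−e_prev=7.85; u=0·2.85+2·1.85+1/4·7.85=5.6625; next y=3/5·1.15+1·5.6625=6.3525
n=3: y=6.3525, sp=4, e=sp−y=-2.3525; I=-0.5025, D=e−e_prev=-5.2025; u=0·(-2.3525)+2·(-0.5025)+1/4·(-5.2025)=-2.305625; next y=3/5·6.3525+1·(-2.305625)=1.505875
n=4: y=1.505875, sp=4, e=sp−y=2.494125; I=1.991625, D=e−e_prev=4.846625; u=0·2.494125+2·1.991625+1/4·4.846625≈5.194906; next y=3/5·1.505875+1·5.194906≈6.098431
n=5: y≈6.098431, sp=4, e=sp−y≈-2.098431; I≈-0.106806, D=e−e_prev≈-4.592556; u=0·(-2.098431)+2·(-0.106806)+1/4·(-4.592556)≈-1.361752; next y=3/5·6.098431+1·(-1.361752)≈2.297307
n=6: y≈2.297307, sp=5, e=sp−y≈2.702693; I≈2.595887, D=e−e_prev≈4.801124; u=0·2.702693+2·2.595887+1/4·4.801124≈6.392054; next y=3/5·2.297307+1·6.392054≈7.770438
n=7: y≈7.770438, sp=5, e=sp−y≈-2.770438; I≈-0.174552, D=e−e_prev≈-5.473131; u=0·(-2.770438)+2·(-0.174552)+1/4·(-5.473131)≈-1.717387; next y=3/5·7.770438+1·(-1.717387)≈2.944876
n=8: y≈2.944876, sp=5, e=sp−y≈2.055124; I≈1.880572, D=e−e_prev≈4.825562; u=0·2.055124+2·1.880572+1/4·4.825562≈4.967534; next y=3/5·2.944876+1·4.967534≈6.734460

0 4 9.000 0.000
1 4 -4.250 9.000
2 4 5.663 1.150
3 4 -2.306 6.353
4 4 5.195 1.506
5 4 -1.362 6.098
6 5 6.392 2.297
7 5 -1.717 7.770
8 5 4.968 2.945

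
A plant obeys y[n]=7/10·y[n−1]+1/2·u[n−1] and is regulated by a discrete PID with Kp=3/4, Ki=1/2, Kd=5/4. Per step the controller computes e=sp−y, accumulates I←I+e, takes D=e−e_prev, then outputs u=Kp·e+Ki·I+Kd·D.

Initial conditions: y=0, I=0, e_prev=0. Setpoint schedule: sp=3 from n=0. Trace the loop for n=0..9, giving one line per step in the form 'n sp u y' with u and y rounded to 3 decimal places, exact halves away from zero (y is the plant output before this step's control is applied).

(exact arithmetic carried between steps; '≈' marks a value shown rounded to 6 d.p. or computed from one; I and e_prev carry over from the previous line; the table rounds u and y to 3 d.p., halves away from zero)
n=0: y=0, sp=3, e=sp−y=3; I=3, D=e−e_prev=3; u=3/4·3+1/2·3+5/4·3=7.5; next y=7/10·0+1/2·7.5=3.75
n=1: y=3.75, sp=3, e=sp−y=-0.75; I=2.25, D=e−e_prev=-3.75; u=3/4·(-0.75)+1/2·2.25+5/4·(-3.75)=-4.125; next y=7/10·3.75+1/2·(-4.125)=0.5625
n=2: y=0.5625, sp=3, e=sp−y=2.4375; I=4.6875, D=e−e_prev=3.1875; u=3/4·2.4375+1/2·4.6875+5/4·3.1875=8.15625; next y=7/10·0.5625+1/2·8.15625=4.471875
n=3: y=4.471875, sp=3, e=sp−y=-1.471875; I=3.215625, D=e−e_prev=-3.909375; u=3/4·(-1.471875)+1/2·3.215625+5/4·(-3.909375)≈-4.382813; next y=7/10·4.471875+1/2·(-4.382813)≈0.938906
n=4: y≈0.938906, sp=3, e=sp−y≈2.061094; I≈5.276719, D=e−e_prev≈3.532969; u=3/4·2.061094+1/2·5.276719+5/4·3.532969≈8.600391; next y=7/10·0.938906+1/2·8.600391≈4.957430
n=5: y≈4.957430, sp=3, e=sp−y≈-1.957430; I≈3.319289, D=e−e_prev≈-4.018523; u=3/4·(-1.957430)+1/2·3.319289+5/4·(-4.018523)≈-4.831582; next y=7/10·4.957430+1/2·(-4.831582)≈1.054410
n=6: y≈1.054410, sp=3, e=sp−y≈1.945590; I≈5.264879, D=e−e_prev≈3.903020; u=3/4·1.945590+1/2·5.264879+5/4·3.903020≈8.970407; next y=7/10·1.054410+1/2·8.970407≈5.223290
n=7: y≈5.223290, sp=3, e=sp−y≈-2.223290; I≈3.041589, D=e−e_prev≈-4.168881; u=3/4·(-2.223290)+1/2·3.041589+5/4·(-4.168881)≈-5.357774; next y=7/10·5.223290+1/2·(-5.357774)≈0.977416
n=8: y≈0.977416, sp=3, e=sp−y≈2.022584; I≈5.064173, D=e−e_prev≈4.245874; u=3/4·2.022584+1/2·5.064173+5/4·4.245874≈9.356367; next y=7/10·0.977416+1/2·9.356367≈5.362375
n=9: y≈5.362375, sp=3, e=sp−y≈-2.362375; I≈2.701798, D=e−e_prev≈-4.384959; u=3/4·(-2.362375)+1/2·2.701798+5/4·(-4.384959)≈-5.902081; next y=7/10·5.362375+1/2·(-5.902081)≈0.802622

0 3 7.500 0.000
1 3 -4.125 3.750
2 3 8.156 0.563
3 3 -4.383 4.472
4 3 8.600 0.939
5 3 -4.832 4.957
6 3 8.970 1.054
7 3 -5.358 5.223
8 3 9.356 0.977
9 3 -5.902 5.362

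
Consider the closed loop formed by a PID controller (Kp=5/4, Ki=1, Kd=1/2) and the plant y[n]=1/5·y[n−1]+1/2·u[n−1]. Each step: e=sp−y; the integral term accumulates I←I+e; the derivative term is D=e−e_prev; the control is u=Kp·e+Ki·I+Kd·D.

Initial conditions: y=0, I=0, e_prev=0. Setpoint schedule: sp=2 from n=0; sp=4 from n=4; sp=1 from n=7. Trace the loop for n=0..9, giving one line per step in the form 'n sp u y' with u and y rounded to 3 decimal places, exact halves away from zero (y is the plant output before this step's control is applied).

(exact arithmetic carried between steps; '≈' marks a value shown rounded to 6 d.p. or computed from one; I and e_prev carry over from the previous line; the table rounds u and y to 3 d.p., halves away from zero)
n=0: y=0, sp=2, e=sp−y=2; I=2, D=e−e_prev=2; u=5/4·2+1·2+1/2·2=5.5; next y=1/5·0+1/2·5.5=2.75
n=1: y=2.75, sp=2, e=sp−y=-0.75; I=1.25, D=e−e_prev=-2.75; u=5/4·(-0.75)+1·1.25+1/2·(-2.75)=-1.0625; next y=1/5·2.75+1/2·(-1.0625)=0.01875
n=2: y=0.01875, sp=2, e=sp−y=1.98125; I=3.23125, D=e−e_prev=2.73125; u=5/4·1.98125+1·3.23125+1/2·2.73125≈7.073438; next y=1/5·0.01875+1/2·7.073438≈3.540469
n=3: y≈3.540469, sp=2, e=sp−y≈-1.540469; I≈1.690781, D=e−e_prev≈-3.521719; u=5/4·(-1.540469)+1·1.690781+1/2·(-3.521719)≈-1.995664; next y=1/5·3.540469+1/2·(-1.995664)≈-0.289738
n=4: y≈-0.289738, sp=4, e=sp−y≈4.289738; I≈5.980520, D=e−e_prev≈5.830207; u=5/4·4.289738+1·5.980520+1/2·5.830207≈14.257796; next y=1/5·(-0.289738)+1/2·14.257796≈7.070950
n=5: y≈7.070950, sp=4, e=sp−y≈-3.070950; I≈2.909569, D=e−e_prev≈-7.360689; u=5/4·(-3.070950)+1·2.909569+1/2·(-7.360689)≈-4.609463; next y=1/5·7.070950+1/2·(-4.609463)≈-0.890541
n=6: y≈-0.890541, sp=4, e=sp−y≈4.890541; I≈7.800111, D=e−e_prev≈7.961492; u=5/4·4.890541+1·7.800111+1/2·7.961492≈17.894033; next y=1/5·(-0.890541)+1/2·17.894033≈8.768908
n=7: y≈8.768908, sp=1, e=sp−y≈-7.768908; I≈0.031202, D=e−e_prev≈-12.659450; u=5/4·(-7.768908)+1·0.031202+1/2·(-12.659450)≈-16.009658; next y=1/5·8.768908+1/2·(-16.009658)≈-6.251047
n=8: y≈-6.251047, sp=1, e=sp−y≈7.251047; I≈7.282250, D=e−e_prev≈15.019956; u=5/4·7.251047+1·7.282250+1/2·15.019956≈23.856037; next y=1/5·(-6.251047)+1/2·23.856037≈10.677809
n=9: y≈10.677809, sp=1, e=sp−y≈-9.677809; I≈-2.395559, D=e−e_prev≈-16.928856; u=5/4·(-9.677809)+1·(-2.395559)+1/2·(-16.928856)≈-22.957248; next y=1/5·10.677809+1/2·(-22.957248)≈-9.343062

0 2 5.500 0.000
1 2 -1.063 2.750
2 2 7.073 0.019
3 2 -1.996 3.540
4 4 14.258 -0.290
5 4 -4.609 7.071
6 4 17.894 -0.891
7 1 -16.010 8.769
8 1 23.856 -6.251
9 1 -22.957 10.678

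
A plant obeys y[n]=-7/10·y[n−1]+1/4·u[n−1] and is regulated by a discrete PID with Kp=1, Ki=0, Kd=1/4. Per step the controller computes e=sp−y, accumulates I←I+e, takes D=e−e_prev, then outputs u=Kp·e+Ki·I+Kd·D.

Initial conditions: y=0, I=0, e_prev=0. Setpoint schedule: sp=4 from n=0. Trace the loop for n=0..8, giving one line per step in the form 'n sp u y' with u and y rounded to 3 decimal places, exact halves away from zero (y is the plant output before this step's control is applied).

(exact arithmetic carried between steps; '≈' marks a value shown rounded to 6 d.p. or computed from one; I and e_prev carry over from the previous line; the table rounds u and y to 3 d.p., halves away from zero)
n=0: y=0, sp=4, e=sp−y=4; I=4, D=e−e_prev=4; u=1·4+0·4+1/4·4=5; next y=-7/10·0+1/4·5=1.25
n=1: y=1.25, sp=4, e=sp−y=2.75; I=6.75, D=e−e_prev=-1.25; u=1·2.75+0·6.75+1/4·(-1.25)=2.4375; next y=-7/10·1.25+1/4·2.4375=-0.265625
n=2: y=-0.265625, sp=4, e=sp−y=4.265625; I=11.015625, D=e−e_prev=1.515625; u=1·4.265625+0·11.015625+1/4·1.515625≈4.644531; next y=-7/10·(-0.265625)+1/4·4.644531≈1.347070
n=3: y≈1.347070, sp=4, e=sp−y≈2.652930; I≈13.668555, D=e−e_prev≈-1.612695; u=1·2.652930+0·13.668555+1/4·(-1.612695)≈2.249756; next y=-7/10·1.347070+1/4·2.249756≈-0.380510
n=4: y≈-0.380510, sp=4, e=sp−y≈4.380510; I≈18.049065, D=e−e_prev≈1.727581; u=1·4.380510+0·18.049065+1/4·1.727581≈4.812405; next y=-7/10·(-0.380510)+1/4·4.812405≈1.469459
n=5: y≈1.469459, sp=4, e=sp−y≈2.530541; I≈20.579606, D=e−e_prev≈-1.849969; u=1·2.530541+0·20.579606+1/4·(-1.849969)≈2.068049; next y=-7/10·1.469459+1/4·2.068049≈-0.511609
n=6: y≈-0.511609, sp=4, e=sp−y≈4.511609; I≈25.091215, D=e−e_prev≈1.981067; u=1·4.511609+0·25.091215+1/4·1.981067≈5.006875; next y=-7/10·(-0.511609)+1/4·5.006875≈1.609845
n=7: y≈1.609845, sp=4, e=sp−y≈2.390155; I≈27.481370, D=e−e_prev≈-2.121454; u=1·2.390155+0·27.481370+1/4·(-2.121454)≈1.859792; next y=-7/10·1.609845+1/4·1.859792≈-0.661944
n=8: y≈-0.661944, sp=4, e=sp−y≈4.661944; I≈32.143314, D=e−e_prev≈2.271788; u=1·4.661944+0·32.143314+1/4·2.271788≈5.229891; next y=-7/10·(-0.661944)+1/4·5.229891≈1.770833

0 4 5.000 0.000
1 4 2.438 1.250
2 4 4.645 -0.266
3 4 2.250 1.347
4 4 4.812 -0.381
5 4 2.068 1.469
6 4 5.007 -0.512
7 4 1.860 1.610
8 4 5.230 -0.662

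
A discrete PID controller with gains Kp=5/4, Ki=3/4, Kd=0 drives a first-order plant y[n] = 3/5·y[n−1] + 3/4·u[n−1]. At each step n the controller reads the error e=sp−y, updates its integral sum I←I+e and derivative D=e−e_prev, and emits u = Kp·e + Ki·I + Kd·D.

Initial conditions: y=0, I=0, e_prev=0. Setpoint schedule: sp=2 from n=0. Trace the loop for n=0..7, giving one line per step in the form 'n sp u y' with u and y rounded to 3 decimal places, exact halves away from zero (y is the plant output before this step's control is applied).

0 2 4.000 0.000
1 2 -0.500 3.000
2 2 1.900 1.425
3 2 0.621 2.280
4 2 1.303 1.834
5 2 0.940 2.078
6 2 1.134 1.952
7 2 1.031 2.021

(exact arithmetic carried between steps; '≈' marks a value shown rounded to 6 d.p. or computed from one; I and e_prev carry over from the previous line; the table rounds u and y to 3 d.p., halves away from zero)
n=0: y=0, sp=2, e=sp−y=2; I=2, D=e−e_prev=2; u=5/4·2+3/4·2+0·2=4; next y=3/5·0+3/4·4=3
n=1: y=3, sp=2, e=sp−y=-1; I=1, D=e−e_prev=-3; u=5/4·(-1)+3/4·1+0·(-3)=-0.5; next y=3/5·3+3/4·(-0.5)=1.425
n=2: y=1.425, sp=2, e=sp−y=0.575; I=1.575, D=e−e_prev=1.575; u=5/4·0.575+3/4·1.575+0·1.575=1.9; next y=3/5·1.425+3/4·1.9=2.28
n=3: y=2.28, sp=2, e=sp−y=-0.28; I=1.295, D=e−e_prev=-0.855; u=5/4·(-0.28)+3/4·1.295+0·(-0.855)=0.62125; next y=3/5·2.28+3/4·0.62125≈1.833938
n=4: y≈1.833938, sp=2, e=sp−y≈0.166063; I≈1.461063, D=e−e_prev≈0.446063; u=5/4·0.166063+3/4·1.461063+0·0.446063≈1.303375; next y=3/5·1.833938+3/4·1.303375≈2.077894
n=5: y≈2.077894, sp=2, e=sp−y≈-0.077894; I≈1.383169, D=e−e_prev≈-0.243956; u=5/4·(-0.077894)+3/4·1.383169+0·(-0.243956)≈0.940009; next y=3/5·2.077894+3/4·0.940009≈1.951743
n=6: y≈1.951743, sp=2, e=sp−y≈0.048257; I≈1.431425, D=e−e_prev≈0.126150; u=5/4·0.048257+3/4·1.431425+0·0.126150≈1.13389; next y=3/5·1.951743+3/4·1.13389≈2.021463
n=7: y≈2.021463, sp=2, e=sp−y≈-0.021463; I≈1.409962, D=e−e_prev≈-0.069720; u=5/4·(-0.021463)+3/4·1.409962+0·(-0.069720)≈1.030642; next y=3/5·2.021463+3/4·1.030642≈1.985860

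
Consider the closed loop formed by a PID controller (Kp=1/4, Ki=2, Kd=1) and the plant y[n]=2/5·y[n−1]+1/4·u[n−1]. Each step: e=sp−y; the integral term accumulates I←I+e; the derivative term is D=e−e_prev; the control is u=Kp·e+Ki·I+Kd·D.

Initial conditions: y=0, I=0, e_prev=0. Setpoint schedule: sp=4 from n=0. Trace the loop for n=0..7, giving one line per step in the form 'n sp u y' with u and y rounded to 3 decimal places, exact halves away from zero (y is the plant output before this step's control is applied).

(exact arithmetic carried between steps; '≈' marks a value shown rounded to 6 d.p. or computed from one; I and e_prev carry over from the previous line; the table rounds u and y to 3 d.p., halves away from zero)
n=0: y=0, sp=4, e=sp−y=4; I=4, D=e−e_prev=4; u=1/4·4+2·4+1·4=13; next y=2/5·0+1/4·13=3.25
n=1: y=3.25, sp=4, e=sp−y=0.75; I=4.75, D=e−e_prev=-3.25; u=1/4·0.75+2·4.75+1·(-3.25)=6.4375; next y=2/5·3.25+1/4·6.4375=2.909375
n=2: y=2.909375, sp=4, e=sp−y=1.090625; I=5.840625, D=e−e_prev=0.340625; u=1/4·1.090625+2·5.840625+1·0.340625≈12.294531; next y=2/5·2.909375+1/4·12.294531≈4.237383
n=3: y≈4.237383, sp=4, e=sp−y≈-0.237383; I≈5.603242, D=e−e_prev≈-1.328008; u=1/4·(-0.237383)+2·5.603242+1·(-1.328008)≈9.819131; next y=2/5·4.237383+1/4·9.819131≈4.149736
n=4: y≈4.149736, sp=4, e=sp−y≈-0.149736; I≈5.453506, D=e−e_prev≈0.087647; u=1/4·(-0.149736)+2·5.453506+1·0.087647≈10.957226; next y=2/5·4.149736+1/4·10.957226≈4.399201
n=5: y≈4.399201, sp=4, e=sp−y≈-0.399201; I≈5.054306, D=e−e_prev≈-0.249465; u=1/4·(-0.399201)+2·5.054306+1·(-0.249465)≈9.759346; next y=2/5·4.399201+1/4·9.759346≈4.199517
n=6: y≈4.199517, sp=4, e=sp−y≈-0.199517; I≈4.854789, D=e−e_prev≈0.199684; u=1/4·(-0.199517)+2·4.854789+1·0.199684≈9.859382; next y=2/5·4.199517+1/4·9.859382≈4.144652
n=7: y≈4.144652, sp=4, e=sp−y≈-0.144652; I≈4.710136, D=e−e_prev≈0.054865; u=1/4·(-0.144652)+2·4.710136+1·0.054865≈9.438974; next y=2/5·4.144652+1/4·9.438974≈4.017605

0 4 13.000 0.000
1 4 6.438 3.250
2 4 12.295 2.909
3 4 9.819 4.237
4 4 10.957 4.150
5 4 9.759 4.399
6 4 9.859 4.200
7 4 9.439 4.145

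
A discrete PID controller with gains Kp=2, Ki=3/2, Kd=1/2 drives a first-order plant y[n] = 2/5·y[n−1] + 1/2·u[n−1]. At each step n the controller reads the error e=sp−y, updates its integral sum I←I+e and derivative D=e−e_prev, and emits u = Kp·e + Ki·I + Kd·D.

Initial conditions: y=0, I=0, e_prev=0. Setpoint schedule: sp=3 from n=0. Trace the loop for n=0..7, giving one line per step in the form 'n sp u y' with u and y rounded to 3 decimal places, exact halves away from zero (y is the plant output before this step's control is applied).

(exact arithmetic carried between steps; '≈' marks a value shown rounded to 6 d.p. or computed from one; I and e_prev carry over from the previous line; the table rounds u and y to 3 d.p., halves away from zero)
n=0: y=0, sp=3, e=sp−y=3; I=3, D=e−e_prev=3; u=2·3+3/2·3+1/2·3=12; next y=2/5·0+1/2·12=6
n=1: y=6, sp=3, e=sp−y=-3; I=0, D=e−e_prev=-6; u=2·(-3)+3/2·0+1/2·(-6)=-9; next y=2/5·6+1/2·(-9)=-2.1
n=2: y=-2.1, sp=3, e=sp−y=5.1; I=5.1, D=e−e_prev=8.1; u=2·5.1+3/2·5.1+1/2·8.1=21.9; next y=2/5·(-2.1)+1/2·21.9=10.11
n=3: y=10.11, sp=3, e=sp−y=-7.11; I=-2.01, D=e−e_prev=-12.21; u=2·(-7.11)+3/2·(-2.01)+1/2·(-12.21)=-23.34; next y=2/5·10.11+1/2·(-23.34)=-7.626
n=4: y=-7.626, sp=3, e=sp−y=10.626; I=8.616, D=e−e_prev=17.736; u=2·10.626+3/2·8.616+1/2·17.736=43.044; next y=2/5·(-7.626)+1/2·43.044=18.4716
n=5: y=18.4716, sp=3, e=sp−y=-15.4716; I=-6.8556, D=e−e_prev=-26.0976; u=2·(-15.4716)+3/2·(-6.8556)+1/2·(-26.0976)=-54.2754; next y=2/5·18.4716+1/2·(-54.2754)=-19.74906
n=6: y=-19.74906, sp=3, e=sp−y=22.74906; I=15.89346, D=e−e_prev=38.22066; u=2·22.74906+3/2·15.89346+1/2·38.22066=88.44864; next y=2/5·(-19.74906)+1/2·88.44864=36.324696
n=7: y=36.324696, sp=3, e=sp−y=-33.324696; I=-17.431236, D=e−e_prev=-56.073756; u=2·(-33.324696)+3/2·(-17.431236)+1/2·(-56.073756)=-120.833124; next y=2/5·36.324696+1/2·(-120.833124)≈-45.886684

0 3 12.000 0.000
1 3 -9.000 6.000
2 3 21.900 -2.100
3 3 -23.340 10.110
4 3 43.044 -7.626
5 3 -54.275 18.472
6 3 88.449 -19.749
7 3 -120.833 36.325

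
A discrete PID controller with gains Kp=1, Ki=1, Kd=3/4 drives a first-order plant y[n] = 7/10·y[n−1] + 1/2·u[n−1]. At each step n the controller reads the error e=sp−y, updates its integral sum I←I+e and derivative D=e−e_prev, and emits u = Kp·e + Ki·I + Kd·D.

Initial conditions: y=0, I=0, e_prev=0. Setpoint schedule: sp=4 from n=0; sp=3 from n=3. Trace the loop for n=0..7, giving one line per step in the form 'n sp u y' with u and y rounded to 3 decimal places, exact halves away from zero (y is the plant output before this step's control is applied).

0 4 11.000 0.000
1 4 -3.125 5.500
2 4 8.334 2.288
3 3 -4.685 5.768
4 3 7.108 1.695
5 3 -3.017 4.741
6 3 5.586 1.810
7 3 -1.610 4.060

(exact arithmetic carried between steps; '≈' marks a value shown rounded to 6 d.p. or computed from one; I and e_prev carry over from the previous line; the table rounds u and y to 3 d.p., halves away from zero)
n=0: y=0, sp=4, e=sp−y=4; I=4, D=e−e_prev=4; u=1·4+1·4+3/4·4=11; next y=7/10·0+1/2·11=5.5
n=1: y=5.5, sp=4, e=sp−y=-1.5; I=2.5, D=e−e_prev=-5.5; u=1·(-1.5)+1·2.5+3/4·(-5.5)=-3.125; next y=7/10·5.5+1/2·(-3.125)=2.2875
n=2: y=2.2875, sp=4, e=sp−y=1.7125; I=4.2125, D=e−e_prev=3.2125; u=1·1.7125+1·4.2125+3/4·3.2125=8.334375; next y=7/10·2.2875+1/2·8.334375≈5.768438
n=3: y≈5.768438, sp=3, e=sp−y≈-2.768438; I≈1.444063, D=e−e_prev≈-4.480938; u=1·(-2.768438)+1·1.444063+3/4·(-4.480938)≈-4.685078; next y=7/10·5.768438+1/2·(-4.685078)≈1.695367
n=4: y≈1.695367, sp=3, e=sp−y≈1.304633; I≈2.748695, D=e−e_prev≈4.073070; u=1·1.304633+1·2.748695+3/4·4.073070≈7.108131; next y=7/10·1.695367+1/2·7.108131≈4.740822
n=5: y≈4.740822, sp=3, e=sp−y≈-1.740822; I≈1.007873, D=e−e_prev≈-3.045455; u=1·(-1.740822)+1·1.007873+3/4·(-3.045455)≈-3.017041; next y=7/10·4.740822+1/2·(-3.017041)≈1.810055
n=6: y≈1.810055, sp=3, e=sp−y≈1.189945; I≈2.197818, D=e−e_prev≈2.930767; u=1·1.189945+1·2.197818+3/4·2.930767≈5.585838; next y=7/10·1.810055+1/2·5.585838≈4.059958
n=7: y≈4.059958, sp=3, e=sp−y≈-1.059958; I≈1.137860, D=e−e_prev≈-2.249902; u=1·(-1.059958)+1·1.137860+3/4·(-2.249902)≈-1.609524; next y=7/10·4.059958+1/2·(-1.609524)≈2.037208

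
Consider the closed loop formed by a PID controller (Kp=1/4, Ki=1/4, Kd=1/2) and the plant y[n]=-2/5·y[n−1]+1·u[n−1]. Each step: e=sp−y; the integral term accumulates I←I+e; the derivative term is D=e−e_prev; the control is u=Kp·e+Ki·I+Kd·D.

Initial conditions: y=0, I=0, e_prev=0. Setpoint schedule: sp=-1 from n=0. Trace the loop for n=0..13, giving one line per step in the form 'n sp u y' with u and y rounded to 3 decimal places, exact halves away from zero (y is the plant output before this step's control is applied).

(exact arithmetic carried between steps; '≈' marks a value shown rounded to 6 d.p. or computed from one; I and e_prev carry over from the previous line; the table rounds u and y to 3 d.p., halves away from zero)
n=0: y=0, sp=-1, e=sp−y=-1; I=-1, D=e−e_prev=-1; u=1/4·(-1)+1/4·(-1)+1/2·(-1)=-1; next y=-2/5·0+1·(-1)=-1
n=1: y=-1, sp=-1, e=sp−y=0; I=-1, D=e−e_prev=1; u=1/4·0+1/4·(-1)+1/2·1=0.25; next y=-2/5·(-1)+1·0.25=0.65
n=2: y=0.65, sp=-1, e=sp−y=-1.65; I=-2.65, D=e−e_prev=-1.65; u=1/4·(-1.65)+1/4·(-2.65)+1/2·(-1.65)=-1.9; next y=-2/5·0.65+1·(-1.9)=-2.16
n=3: y=-2.16, sp=-1, e=sp−y=1.16; I=-1.49, D=e−e_prev=2.81; u=1/4·1.16+1/4·(-1.49)+1/2·2.81=1.3225; next y=-2/5·(-2.16)+1·1.3225=2.1865
n=4: y=2.1865, sp=-1, e=sp−y=-3.1865; I=-4.6765, D=e−e_prev=-4.3465; u=1/4·(-3.1865)+1/4·(-4.6765)+1/2·(-4.3465)=-4.139; next y=-2/5·2.1865+1·(-4.139)=-5.0136
n=5: y=-5.0136, sp=-1, e=sp−y=4.0136; I=-0.6629, D=e−e_prev=7.2001; u=1/4·4.0136+1/4·(-0.6629)+1/2·7.2001=4.437725; next y=-2/5·(-5.0136)+1·4.437725=6.443165
n=6: y=6.443165, sp=-1, e=sp−y=-7.443165; I=-8.106065, D=e−e_prev=-11.456765; u=1/4·(-7.443165)+1/4·(-8.106065)+1/2·(-11.456765)=-9.61569; next y=-2/5·6.443165+1·(-9.61569)=-12.192956
n=7: y=-12.192956, sp=-1, e=sp−y=11.192956; I=3.086891, D=e−e_prev=18.636121; u=1/4·11.192956+1/4·3.086891+1/2·18.636121≈12.888022; next y=-2/5·(-12.192956)+1·12.888022≈17.765205
n=8: y≈17.765205, sp=-1, e=sp−y≈-18.765205; I≈-15.678314, D=e−e_prev≈-29.958161; u=1/4·(-18.765205)+1/4·(-15.678314)+1/2·(-29.958161)≈-23.589960; next y=-2/5·17.765205+1·(-23.589960)≈-30.696042
n=9: y≈-30.696042, sp=-1, e=sp−y≈29.696042; I≈14.017728, D=e−e_prev≈48.461246; u=1/4·29.696042+1/4·14.017728+1/2·48.461246≈35.159066; next y=-2/5·(-30.696042)+1·35.159066≈47.437482
n=10: y≈47.437482, sp=-1, e=sp−y≈-48.437482; I≈-34.419754, D=e−e_prev≈-78.133524; u=1/4·(-48.437482)+1/4·(-34.419754)+1/2·(-78.133524)≈-59.781071; next y=-2/5·47.437482+1·(-59.781071)≈-78.756064
n=11: y≈-78.756064, sp=-1, e=sp−y≈77.756064; I≈43.336310, D=e−e_prev≈126.193547; u=1/4·77.756064+1/4·43.336310+1/2·126.193547≈93.369867; next y=-2/5·(-78.756064)+1·93.369867≈124.872292
n=12: y≈124.872292, sp=-1, e=sp−y≈-125.872292; I≈-82.535983, D=e−e_prev≈-203.628357; u=1/4·(-125.872292)+1/4·(-82.535983)+1/2·(-203.628357)≈-153.916247; next y=-2/5·124.872292+1·(-153.916247)≈-203.865164
n=13: y≈-203.865164, sp=-1, e=sp−y≈202.865164; I≈120.329182, D=e−e_prev≈328.737457; u=1/4·202.865164+1/4·120.329182+1/2·328.737457≈245.167315; next y=-2/5·(-203.865164)+1·245.167315≈326.713380

0 -1 -1.000 0.000
1 -1 0.250 -1.000
2 -1 -1.900 0.650
3 -1 1.323 -2.160
4 -1 -4.139 2.187
5 -1 4.438 -5.014
6 -1 -9.616 6.443
7 -1 12.888 -12.193
8 -1 -23.590 17.765
9 -1 35.159 -30.696
10 -1 -59.781 47.437
11 -1 93.370 -78.756
12 -1 -153.916 124.872
13 -1 245.167 -203.865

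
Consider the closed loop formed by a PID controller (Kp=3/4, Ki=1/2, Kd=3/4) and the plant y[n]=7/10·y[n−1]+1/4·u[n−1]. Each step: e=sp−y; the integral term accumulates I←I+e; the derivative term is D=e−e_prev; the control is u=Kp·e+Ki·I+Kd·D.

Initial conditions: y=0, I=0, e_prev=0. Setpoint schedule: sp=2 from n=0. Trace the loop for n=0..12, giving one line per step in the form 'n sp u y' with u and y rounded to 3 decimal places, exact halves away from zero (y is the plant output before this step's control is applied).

(exact arithmetic carried between steps; '≈' marks a value shown rounded to 6 d.p. or computed from one; I and e_prev carry over from the previous line; the table rounds u and y to 3 d.p., halves away from zero)
n=0: y=0, sp=2, e=sp−y=2; I=2, D=e−e_prev=2; u=3/4·2+1/2·2+3/4·2=4; next y=7/10·0+1/4·4=1
n=1: y=1, sp=2, e=sp−y=1; I=3, D=e−e_prev=-1; u=3/4·1+1/2·3+3/4·(-1)=1.5; next y=7/10·1+1/4·1.5=1.075
n=2: y=1.075, sp=2, e=sp−y=0.925; I=3.925, D=e−e_prev=-0.075; u=3/4·0.925+1/2·3.925+3/4·(-0.075)=2.6; next y=7/10·1.075+1/4·2.6=1.4025
n=3: y=1.4025, sp=2, e=sp−y=0.5975; I=4.5225, D=e−e_prev=-0.3275; u=3/4·0.5975+1/2·4.5225+3/4·(-0.3275)=2.46375; next y=7/10·1.4025+1/4·2.46375≈1.597688
n=4: y≈1.597688, sp=2, e=sp−y≈0.402313; I≈4.924813, D=e−e_prev≈-0.195188; u=3/4·0.402313+1/2·4.924813+3/4·(-0.195188)≈2.61775; next y=7/10·1.597688+1/4·2.61775≈1.772819
n=5: y≈1.772819, sp=2, e=sp−y≈0.227181; I≈5.151994, D=e−e_prev≈-0.175131; u=3/4·0.227181+1/2·5.151994+3/4·(-0.175131)≈2.615034; next y=7/10·1.772819+1/4·2.615034≈1.894732
n=6: y≈1.894732, sp=2, e=sp−y≈0.105268; I≈5.257262, D=e−e_prev≈-0.121913; u=3/4·0.105268+1/2·5.257262+3/4·(-0.121913)≈2.616148; next y=7/10·1.894732+1/4·2.616148≈1.980349
n=7: y≈1.980349, sp=2, e=sp−y≈0.019651; I≈5.276913, D=e−e_prev≈-0.085617; u=3/4·0.019651+1/2·5.276913+3/4·(-0.085617)≈2.588982; next y=7/10·1.980349+1/4·2.588982≈2.033490
n=8: y≈2.033490, sp=2, e=sp−y≈-0.033490; I≈5.243423, D=e−e_prev≈-0.053141; u=3/4·(-0.033490)+1/2·5.243423+3/4·(-0.053141)≈2.556739; next y=7/10·2.033490+1/4·2.556739≈2.062628
n=9: y≈2.062628, sp=2, e=sp−y≈-0.062628; I≈5.180796, D=e−e_prev≈-0.029138; u=3/4·(-0.062628)+1/2·5.180796+3/4·(-0.029138)≈2.521574; next y=7/10·2.062628+1/4·2.521574≈2.074233
n=10: y≈2.074233, sp=2, e=sp−y≈-0.074233; I≈5.106563, D=e−e_prev≈-0.011605; u=3/4·(-0.074233)+1/2·5.106563+3/4·(-0.011605)≈2.488903; next y=7/10·2.074233+1/4·2.488903≈2.074189
n=11: y≈2.074189, sp=2, e=sp−y≈-0.074189; I≈5.032374, D=e−e_prev≈0.000044; u=3/4·(-0.074189)+1/2·5.032374+3/4·0.000044≈2.460579; next y=7/10·2.074189+1/4·2.460579≈2.067077
n=12: y≈2.067077, sp=2, e=sp−y≈-0.067077; I≈4.965298, D=e−e_prev≈0.007112; u=3/4·(-0.067077)+1/2·4.965298+3/4·0.007112≈2.437675; next y=7/10·2.067077+1/4·2.437675≈2.056373

0 2 4.000 0.000
1 2 1.500 1.000
2 2 2.600 1.075
3 2 2.464 1.403
4 2 2.618 1.598
5 2 2.615 1.773
6 2 2.616 1.895
7 2 2.589 1.980
8 2 2.557 2.033
9 2 2.522 2.063
10 2 2.489 2.074
11 2 2.461 2.074
12 2 2.438 2.067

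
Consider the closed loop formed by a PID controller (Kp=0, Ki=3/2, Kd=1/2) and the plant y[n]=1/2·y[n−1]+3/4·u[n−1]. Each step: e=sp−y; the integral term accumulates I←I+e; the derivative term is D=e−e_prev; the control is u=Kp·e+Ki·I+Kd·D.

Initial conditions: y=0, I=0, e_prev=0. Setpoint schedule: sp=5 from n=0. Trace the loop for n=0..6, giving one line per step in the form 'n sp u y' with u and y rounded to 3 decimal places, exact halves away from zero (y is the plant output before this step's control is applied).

(exact arithmetic carried between steps; '≈' marks a value shown rounded to 6 d.p. or computed from one; I and e_prev carry over from the previous line; the table rounds u and y to 3 d.p., halves away from zero)
n=0: y=0, sp=5, e=sp−y=5; I=5, D=e−e_prev=5; u=0·5+3/2·5+1/2·5=10; next y=1/2·0+3/4·10=7.5
n=1: y=7.5, sp=5, e=sp−y=-2.5; I=2.5, D=e−e_prev=-7.5; u=0·(-2.5)+3/2·2.5+1/2·(-7.5)=0; next y=1/2·7.5+3/4·0=3.75
n=2: y=3.75, sp=5, e=sp−y=1.25; I=3.75, D=e−e_prev=3.75; u=0·1.25+3/2·3.75+1/2·3.75=7.5; next y=1/2·3.75+3/4·7.5=7.5
n=3: y=7.5, sp=5, e=sp−y=-2.5; I=1.25, D=e−e_prev=-3.75; u=0·(-2.5)+3/2·1.25+1/2·(-3.75)=0; next y=1/2·7.5+3/4·0=3.75
n=4: y=3.75, sp=5, e=sp−y=1.25; I=2.5, D=e−e_prev=3.75; u=0·1.25+3/2·2.5+1/2·3.75=5.625; next y=1/2·3.75+3/4·5.625=6.09375
n=5: y=6.09375, sp=5, e=sp−y=-1.09375; I=1.40625, D=e−e_prev=-2.34375; u=0·(-1.09375)+3/2·1.40625+1/2·(-2.34375)=0.9375; next y=1/2·6.09375+3/4·0.9375=3.75
n=6: y=3.75, sp=5, e=sp−y=1.25; I=2.65625, D=e−e_prev=2.34375; u=0·1.25+3/2·2.65625+1/2·2.34375=5.15625; next y=1/2·3.75+3/4·5.15625≈5.742188

0 5 10.000 0.000
1 5 0.000 7.500
2 5 7.500 3.750
3 5 0.000 7.500
4 5 5.625 3.750
5 5 0.938 6.094
6 5 5.156 3.750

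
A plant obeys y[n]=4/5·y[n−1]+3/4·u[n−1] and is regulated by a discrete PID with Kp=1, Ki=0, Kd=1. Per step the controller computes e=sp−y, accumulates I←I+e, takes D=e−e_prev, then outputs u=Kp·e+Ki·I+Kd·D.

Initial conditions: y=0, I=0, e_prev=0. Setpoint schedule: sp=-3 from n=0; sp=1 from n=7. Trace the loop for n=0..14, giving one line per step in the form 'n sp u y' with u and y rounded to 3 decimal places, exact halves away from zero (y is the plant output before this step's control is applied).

0 -3 -6.000 0.000
1 -3 6.000 -4.500
2 -3 -9.300 0.900
3 -3 10.410 -6.255
4 -3 -14.862 2.804
5 -3 17.611 -8.904
6 -3 -24.074 6.085
7 1 37.460 -13.187
8 1 -47.278 17.545
9 1 61.389 -21.422
10 1 -78.231 28.904
11 1 101.004 -35.550
12 1 -129.176 47.313
13 1 166.376 -59.031
14 1 -213.145 77.557

(exact arithmetic carried between steps; '≈' marks a value shown rounded to 6 d.p. or computed from one; I and e_prev carry over from the previous line; the table rounds u and y to 3 d.p., halves away from zero)
n=0: y=0, sp=-3, e=sp−y=-3; I=-3, D=e−e_prev=-3; u=1·(-3)+0·(-3)+1·(-3)=-6; next y=4/5·0+3/4·(-6)=-4.5
n=1: y=-4.5, sp=-3, e=sp−y=1.5; I=-1.5, D=e−e_prev=4.5; u=1·1.5+0·(-1.5)+1·4.5=6; next y=4/5·(-4.5)+3/4·6=0.9
n=2: y=0.9, sp=-3, e=sp−y=-3.9; I=-5.4, D=e−e_prev=-5.4; u=1·(-3.9)+0·(-5.4)+1·(-5.4)=-9.3; next y=4/5·0.9+3/4·(-9.3)=-6.255
n=3: y=-6.255, sp=-3, e=sp−y=3.255; I=-2.145, D=e−e_prev=7.155; u=1·3.255+0·(-2.145)+1·7.155=10.41; next y=4/5·(-6.255)+3/4·10.41=2.8035
n=4: y=2.8035, sp=-3, e=sp−y=-5.8035; I=-7.9485, D=e−e_prev=-9.0585; u=1·(-5.8035)+0·(-7.9485)+1·(-9.0585)=-14.862; next y=4/5·2.8035+3/4·(-14.862)=-8.9037
n=5: y=-8.9037, sp=-3, e=sp−y=5.9037; I=-2.0448, D=e−e_prev=11.7072; u=1·5.9037+0·(-2.0448)+1·11.7072=17.6109; next y=4/5·(-8.9037)+3/4·17.6109=6.085215
n=6: y=6.085215, sp=-3, e=sp−y=-9.085215; I=-11.130015, D=e−e_prev=-14.988915; u=1·(-9.085215)+0·(-11.130015)+1·(-14.988915)=-24.07413; next y=4/5·6.085215+3/4·(-24.07413)≈-13.187426
n=7: y≈-13.187426, sp=1, e=sp−y≈14.187426; I≈3.057411, D=e−e_prev≈23.272641; u=1·14.187426+0·3.057411+1·23.272641≈37.460066; next y=4/5·(-13.187426)+3/4·37.460066≈17.545109
n=8: y≈17.545109, sp=1, e=sp−y≈-16.545109; I≈-13.487699, D=e−e_prev≈-30.732535; u=1·(-16.545109)+0·(-13.487699)+1·(-30.732535)≈-47.277644; next y=4/5·17.545109+3/4·(-47.277644)≈-21.422145
n=9: y≈-21.422145, sp=1, e=sp−y≈22.422145; I≈8.934447, D=e−e_prev≈38.967255; u=1·22.422145+0·8.934447+1·38.967255≈61.389400; next y=4/5·(-21.422145)+3/4·61.389400≈28.904334
n=10: y≈28.904334, sp=1, e=sp−y≈-27.904334; I≈-18.969887, D=e−e_prev≈-50.326479; u=1·(-27.904334)+0·(-18.969887)+1·(-50.326479)≈-78.230813; next y=4/5·28.904334+3/4·(-78.230813)≈-35.549643
n=11: y≈-35.549643, sp=1, e=sp−y≈36.549643; I≈17.579756, D=e−e_prev≈64.453976; u=1·36.549643+0·17.579756+1·64.453976≈101.003619; next y=4/5·(-35.549643)+3/4·101.003619≈47.313000
n=12: y≈47.313000, sp=1, e=sp−y≈-46.313000; I≈-28.733244, D=e−e_prev≈-82.862643; u=1·(-46.313000)+0·(-28.733244)+1·(-82.862643)≈-129.175643; next y=4/5·47.313000+3/4·(-129.175643)≈-59.031332
n=13: y≈-59.031332, sp=1, e=sp−y≈60.031332; I≈31.298088, D=e−e_prev≈106.344332; u=1·60.031332+0·31.298088+1·106.344332≈166.375664; next y=4/5·(-59.031332)+3/4·166.375664≈77.556683
n=14: y≈77.556683, sp=1, e=sp−y≈-76.556683; I≈-45.258595, D=e−e_prev≈-136.588015; u=1·(-76.556683)+0·(-45.258595)+1·(-136.588015)≈-213.144697; next y=4/5·77.556683+3/4·(-213.144697)≈-97.813177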